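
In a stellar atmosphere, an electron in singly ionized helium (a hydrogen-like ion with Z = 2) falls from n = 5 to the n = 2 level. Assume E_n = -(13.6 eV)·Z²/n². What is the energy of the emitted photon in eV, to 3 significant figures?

The Bohr energies scale as Z², so for Z = 2: E_n = −54.40/n² eV.
E_5 = −54.40/25 = −2.176 eV and E_2 = −54.40/4 = −13.60 eV.
The photon energy is |E_5 − E_2| = 11.4 eV.

11.4 eV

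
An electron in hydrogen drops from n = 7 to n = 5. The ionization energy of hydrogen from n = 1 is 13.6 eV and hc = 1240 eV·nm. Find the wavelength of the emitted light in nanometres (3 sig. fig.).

ΔE = 13.60 × (1/5² − 1/7²) = 13.60 × 0.01959 = 0.2664 eV.
λ = hc/ΔE = 1240 / 0.2664 = 4650 nm.
This line belongs to the Pfund series.

4650 nm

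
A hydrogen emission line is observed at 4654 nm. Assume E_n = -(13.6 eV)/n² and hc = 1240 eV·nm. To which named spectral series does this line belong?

ΔE = 1240/4654 = 0.2664 eV.
This matches 13.6 × (1/5² − 1/7²), so n_f = 5: the Pfund series.

Pfund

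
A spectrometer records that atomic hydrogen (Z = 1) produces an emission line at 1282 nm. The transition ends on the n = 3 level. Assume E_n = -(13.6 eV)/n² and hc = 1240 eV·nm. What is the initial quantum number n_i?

n_i = 5

The photon energy is ΔE = hc/λ = 1240 / 1282 = 0.9672 eV.
With Z = 1, ΔE = 13.60 × (1/n_f² − 1/n_i²), so 1/n_f² − 1/n_i² = 0.07112.
With n_f = 3: 1/n_i² = 1/9 − 0.07112 = 0.03999, so n_i ≈ 5.00.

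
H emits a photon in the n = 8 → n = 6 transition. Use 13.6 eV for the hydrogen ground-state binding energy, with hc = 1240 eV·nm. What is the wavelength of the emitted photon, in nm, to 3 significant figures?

ΔE = 13.60 × (1/6² − 1/8²) = 13.60 × 0.01215 = 0.1653 eV.
λ = hc/ΔE = 1240 / 0.1653 = 7500 nm.

7500 nm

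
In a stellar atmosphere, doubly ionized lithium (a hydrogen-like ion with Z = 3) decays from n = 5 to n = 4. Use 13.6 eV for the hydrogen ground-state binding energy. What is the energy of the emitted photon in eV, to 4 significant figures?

The Bohr energies scale as Z², so for Z = 3: E_n = −122.4/n² eV.
E_5 = −122.4/25 = −4.896 eV and E_4 = −122.4/16 = −7.650 eV.
The photon energy is |E_5 − E_4| = 2.754 eV.

2.754 eV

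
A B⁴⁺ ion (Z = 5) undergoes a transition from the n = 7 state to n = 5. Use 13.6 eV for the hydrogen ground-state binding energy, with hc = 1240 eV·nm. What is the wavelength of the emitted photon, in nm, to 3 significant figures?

For Z = 5 the level energies scale as Z², so the effective Rydberg energy is 13.6 × 25 = 340.0 eV.
ΔE = 340.0 × (1/5² − 1/7²) = 340.0 × 0.01959 = 6.661 eV.
λ = hc/ΔE = 1240 / 6.661 = 186 nm.

186 nm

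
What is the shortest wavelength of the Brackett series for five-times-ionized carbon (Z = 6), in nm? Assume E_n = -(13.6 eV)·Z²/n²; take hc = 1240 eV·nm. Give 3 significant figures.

The Brackett series has lower level n_f = 4; the series limit corresponds to n_i → ∞.
ΔE_max = 13.6 × 36 / 4² = 30.60 eV.
λ_min = 1240 / 30.60 = 40.5 nm.

40.5 nm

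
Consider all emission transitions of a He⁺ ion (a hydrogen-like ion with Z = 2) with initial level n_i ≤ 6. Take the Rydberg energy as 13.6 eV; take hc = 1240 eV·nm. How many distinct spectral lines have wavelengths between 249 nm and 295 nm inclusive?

Enumerate all n_i → n_f pairs with 1 ≤ n_f < n_i ≤ 6 and compute λ = 1240 / [13.6·4·(1/n_f² − 1/n_i²)].
Lines falling in [249, 295] nm: 6→3 (273.5 nm).

1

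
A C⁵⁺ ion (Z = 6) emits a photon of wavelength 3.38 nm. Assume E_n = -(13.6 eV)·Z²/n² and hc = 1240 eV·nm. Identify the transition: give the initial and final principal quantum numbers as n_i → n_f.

The photon energy is ΔE = hc/λ = 1240 / 3.38 = 366.9 eV.
With Z = 6, ΔE = 489.6 × (1/n_f² − 1/n_i²), so 1/n_f² − 1/n_i² = 0.7493.
Trying n_f = 1 gives 1/n_i² = 0.2507, i.e. n_i ≈ 2; this pair matches.

n_i = 2, n_f = 1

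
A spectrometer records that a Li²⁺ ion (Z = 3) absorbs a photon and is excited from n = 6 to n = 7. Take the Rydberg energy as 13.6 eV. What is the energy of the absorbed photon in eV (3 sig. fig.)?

The Bohr energies scale as Z², so for Z = 3: E_n = −122.4/n² eV.
E_7 = −122.4/49 = −2.498 eV and E_6 = −122.4/36 = −3.400 eV.
The photon energy is |E_7 − E_6| = 0.902 eV.

0.902 eV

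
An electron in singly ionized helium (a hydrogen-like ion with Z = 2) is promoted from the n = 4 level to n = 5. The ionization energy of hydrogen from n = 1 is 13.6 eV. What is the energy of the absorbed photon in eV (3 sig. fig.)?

1.22 eV

The Bohr energies scale as Z², so for Z = 2: E_n = −54.40/n² eV.
E_5 = −54.40/25 = −2.176 eV and E_4 = −54.40/16 = −3.400 eV.
The photon energy is |E_5 − E_4| = 1.22 eV.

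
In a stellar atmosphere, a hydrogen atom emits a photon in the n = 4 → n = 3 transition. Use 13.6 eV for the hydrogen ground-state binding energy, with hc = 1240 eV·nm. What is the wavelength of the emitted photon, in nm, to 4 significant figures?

ΔE = 13.60 × (1/3² − 1/4²) = 13.60 × 0.04861 = 0.6611 eV.
λ = hc/ΔE = 1240 / 0.6611 = 1876 nm.
This line belongs to the Paschen series.

1876 nm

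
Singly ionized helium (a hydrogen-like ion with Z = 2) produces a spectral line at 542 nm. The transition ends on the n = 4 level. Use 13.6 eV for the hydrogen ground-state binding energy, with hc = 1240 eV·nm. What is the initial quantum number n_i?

The photon energy is ΔE = hc/λ = 1240 / 542 = 2.288 eV.
With Z = 2, ΔE = 54.40 × (1/n_f² − 1/n_i²), so 1/n_f² − 1/n_i² = 0.04206.
With n_f = 4: 1/n_i² = 1/16 − 0.04206 = 0.02044, so n_i ≈ 6.99.

n_i = 7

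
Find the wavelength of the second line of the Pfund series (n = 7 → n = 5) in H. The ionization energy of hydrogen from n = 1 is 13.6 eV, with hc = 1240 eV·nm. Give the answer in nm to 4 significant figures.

The Pfund series terminates on n_f = 5; the second line has n_i = 5+2 = 7.
ΔE = 13.60 × (1/5² − 1/7²) = 0.2664 eV.
λ = 1240 / 0.2664 = 4654 nm.

4654 nm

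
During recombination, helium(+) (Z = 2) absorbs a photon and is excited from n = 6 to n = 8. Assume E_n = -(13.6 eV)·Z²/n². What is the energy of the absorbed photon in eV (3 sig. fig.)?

The Bohr energies scale as Z², so for Z = 2: E_n = −54.40/n² eV.
E_8 = −54.40/64 = −0.8500 eV and E_6 = −54.40/36 = −1.511 eV.
The photon energy is |E_8 − E_6| = 0.661 eV.

0.661 eV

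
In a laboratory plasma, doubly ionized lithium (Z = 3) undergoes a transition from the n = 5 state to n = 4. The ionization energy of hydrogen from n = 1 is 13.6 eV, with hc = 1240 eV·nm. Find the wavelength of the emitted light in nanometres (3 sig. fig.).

450 nm

For Z = 3 the level energies scale as Z², so the effective Rydberg energy is 13.6 × 9 = 122.4 eV.
ΔE = 122.4 × (1/4² − 1/5²) = 122.4 × 0.02250 = 2.754 eV.
λ = hc/ΔE = 1240 / 2.754 = 450 nm.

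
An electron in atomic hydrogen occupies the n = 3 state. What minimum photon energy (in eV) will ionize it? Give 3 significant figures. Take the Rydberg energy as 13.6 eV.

1.51 eV

E_3 = −13.60/9 = −1.51 eV, so ionization (to E = 0) requires 1.51 eV.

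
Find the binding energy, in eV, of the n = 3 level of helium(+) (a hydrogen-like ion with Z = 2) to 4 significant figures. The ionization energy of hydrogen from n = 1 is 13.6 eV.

6.044 eV

E_n = −13.6 Z²/n² = −54.40/n² eV for Z = 2.
E_3 = −54.40/9 = −6.044 eV, so ionization (to E = 0) requires 6.044 eV.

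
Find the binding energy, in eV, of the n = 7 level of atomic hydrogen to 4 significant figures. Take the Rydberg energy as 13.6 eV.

0.2776 eV

E_7 = −13.60/49 = −0.2776 eV, so ionization (to E = 0) requires 0.2776 eV.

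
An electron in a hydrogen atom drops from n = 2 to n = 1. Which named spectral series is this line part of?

The series is set by the lower level: n_f = 1 is the Lyman series.

Lyman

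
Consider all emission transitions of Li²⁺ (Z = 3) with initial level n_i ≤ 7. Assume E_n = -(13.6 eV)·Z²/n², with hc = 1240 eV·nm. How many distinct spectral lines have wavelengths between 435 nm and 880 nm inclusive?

Enumerate all n_i → n_f pairs with 1 ≤ n_f < n_i ≤ 7 and compute λ = 1240 / [13.6·9·(1/n_f² − 1/n_i²)].
Lines falling in [435, 880] nm: 5→4 (450.3 nm), 7→5 (517.1 nm), 6→5 (828.9 nm).

3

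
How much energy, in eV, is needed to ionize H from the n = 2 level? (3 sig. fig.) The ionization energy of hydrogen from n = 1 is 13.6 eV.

3.40 eV

E_2 = −13.60/4 = −3.40 eV, so ionization (to E = 0) requires 3.40 eV.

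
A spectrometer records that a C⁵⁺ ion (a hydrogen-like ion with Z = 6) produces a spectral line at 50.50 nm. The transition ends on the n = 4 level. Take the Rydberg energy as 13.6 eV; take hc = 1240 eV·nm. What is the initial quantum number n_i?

The photon energy is ΔE = hc/λ = 1240 / 50.50 = 24.55 eV.
With Z = 6, ΔE = 489.6 × (1/n_f² − 1/n_i²), so 1/n_f² − 1/n_i² = 0.05015.
With n_f = 4: 1/n_i² = 1/16 − 0.05015 = 0.01235, so n_i ≈ 9.00.

n_i = 9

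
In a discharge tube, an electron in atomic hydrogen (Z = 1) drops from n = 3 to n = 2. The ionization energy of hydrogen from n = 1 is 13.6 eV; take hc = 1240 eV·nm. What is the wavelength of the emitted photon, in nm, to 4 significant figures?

ΔE = 13.60 × (1/2² − 1/3²) = 13.60 × 0.1389 = 1.889 eV.
λ = hc/ΔE = 1240 / 1.889 = 656.5 nm.

656.5 nm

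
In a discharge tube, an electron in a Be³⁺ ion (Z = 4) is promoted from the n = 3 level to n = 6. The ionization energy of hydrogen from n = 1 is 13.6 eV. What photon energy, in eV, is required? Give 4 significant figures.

The Bohr energies scale as Z², so for Z = 4: E_n = −217.6/n² eV.
E_6 = −217.6/36 = −6.044 eV and E_3 = −217.6/9 = −24.18 eV.
The photon energy is |E_6 − E_3| = 18.13 eV.

18.13 eV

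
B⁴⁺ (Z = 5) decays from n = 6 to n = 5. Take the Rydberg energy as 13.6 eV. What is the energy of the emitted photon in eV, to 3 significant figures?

4.16 eV

The Bohr energies scale as Z², so for Z = 5: E_n = −340.0/n² eV.
E_6 = −340.0/36 = −9.444 eV and E_5 = −340.0/25 = −13.60 eV.
The photon energy is |E_6 − E_5| = 4.16 eV.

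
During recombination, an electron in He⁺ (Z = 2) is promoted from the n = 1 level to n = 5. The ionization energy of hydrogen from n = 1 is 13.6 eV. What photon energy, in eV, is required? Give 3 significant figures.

52.2 eV

The Bohr energies scale as Z², so for Z = 2: E_n = −54.40/n² eV.
E_5 = −54.40/25 = −2.176 eV and E_1 = −54.40/1 = −54.40 eV.
The photon energy is |E_5 − E_1| = 52.2 eV.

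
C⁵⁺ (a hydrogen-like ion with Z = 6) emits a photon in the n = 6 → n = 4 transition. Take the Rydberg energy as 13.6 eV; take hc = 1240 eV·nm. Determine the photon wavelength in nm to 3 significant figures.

For Z = 6 the level energies scale as Z², so the effective Rydberg energy is 13.6 × 36 = 489.6 eV.
ΔE = 489.6 × (1/4² − 1/6²) = 489.6 × 0.03472 = 17.00 eV.
λ = hc/ΔE = 1240 / 17.00 = 72.9 nm.

72.9 nm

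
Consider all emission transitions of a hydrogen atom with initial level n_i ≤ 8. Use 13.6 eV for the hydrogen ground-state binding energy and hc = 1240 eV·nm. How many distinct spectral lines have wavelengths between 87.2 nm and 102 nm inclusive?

5

Enumerate all n_i → n_f pairs with 1 ≤ n_f < n_i ≤ 8 and compute λ = 1240 / [13.6·1·(1/n_f² − 1/n_i²)].
Lines falling in [87.2, 102] nm: 8→1 (92.62 nm), 7→1 (93.08 nm), 6→1 (93.78 nm), 5→1 (94.98 nm), 4→1 (97.25 nm).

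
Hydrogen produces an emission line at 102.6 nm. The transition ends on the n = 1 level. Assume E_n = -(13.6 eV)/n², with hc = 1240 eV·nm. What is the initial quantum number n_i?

n_i = 3

The photon energy is ΔE = hc/λ = 1240 / 102.6 = 12.09 eV.
With Z = 1, ΔE = 13.60 × (1/n_f² − 1/n_i²), so 1/n_f² − 1/n_i² = 0.8887.
With n_f = 1: 1/n_i² = 1/1 − 0.8887 = 0.1113, so n_i ≈ 3.00.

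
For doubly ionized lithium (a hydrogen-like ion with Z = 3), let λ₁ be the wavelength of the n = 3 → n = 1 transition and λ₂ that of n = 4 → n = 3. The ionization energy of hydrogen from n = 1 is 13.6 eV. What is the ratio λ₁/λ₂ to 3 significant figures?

0.0547

λ ∝ 1/ΔE ∝ 1/(1/n_f² − 1/n_i²), and the Z² and hc factors cancel in the ratio.
λ₁/λ₂ = (1/3² − 1/4²)/(1/1² − 1/3²) = 0.04861/0.8889 = 0.0547.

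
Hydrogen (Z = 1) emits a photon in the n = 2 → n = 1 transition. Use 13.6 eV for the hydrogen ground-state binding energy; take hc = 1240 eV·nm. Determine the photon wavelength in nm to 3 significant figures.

122 nm

ΔE = 13.60 × (1/1² − 1/2²) = 13.60 × 0.7500 = 10.20 eV.
λ = hc/ΔE = 1240 / 10.20 = 122 nm.
This line belongs to the Lyman series.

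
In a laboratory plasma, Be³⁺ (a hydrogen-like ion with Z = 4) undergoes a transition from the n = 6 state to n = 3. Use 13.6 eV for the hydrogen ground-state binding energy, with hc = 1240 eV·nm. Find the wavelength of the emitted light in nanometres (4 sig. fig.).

68.38 nm

For Z = 4 the level energies scale as Z², so the effective Rydberg energy is 13.6 × 16 = 217.6 eV.
ΔE = 217.6 × (1/3² − 1/6²) = 217.6 × 0.08333 = 18.13 eV.
λ = hc/ΔE = 1240 / 18.13 = 68.38 nm.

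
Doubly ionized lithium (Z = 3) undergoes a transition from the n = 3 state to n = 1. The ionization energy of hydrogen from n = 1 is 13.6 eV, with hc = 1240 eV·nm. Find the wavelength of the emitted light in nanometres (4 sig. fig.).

For Z = 3 the level energies scale as Z², so the effective Rydberg energy is 13.6 × 9 = 122.4 eV.
ΔE = 122.4 × (1/1² − 1/3²) = 122.4 × 0.8889 = 108.8 eV.
λ = hc/ΔE = 1240 / 108.8 = 11.40 nm.

11.40 nm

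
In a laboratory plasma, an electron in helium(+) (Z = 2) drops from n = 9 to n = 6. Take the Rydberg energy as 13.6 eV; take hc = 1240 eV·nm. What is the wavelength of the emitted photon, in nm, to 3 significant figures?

For Z = 2 the level energies scale as Z², so the effective Rydberg energy is 13.6 × 4 = 54.40 eV.
ΔE = 54.40 × (1/6² − 1/9²) = 54.40 × 0.01543 = 0.8395 eV.
λ = hc/ΔE = 1240 / 0.8395 = 1480 nm.

1480 nm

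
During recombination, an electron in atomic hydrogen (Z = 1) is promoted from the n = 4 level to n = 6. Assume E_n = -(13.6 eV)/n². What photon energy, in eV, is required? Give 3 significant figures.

0.472 eV

E_6 = −13.60/36 = −0.3778 eV and E_4 = −13.60/16 = −0.8500 eV.
The photon energy is |E_6 − E_4| = 0.472 eV.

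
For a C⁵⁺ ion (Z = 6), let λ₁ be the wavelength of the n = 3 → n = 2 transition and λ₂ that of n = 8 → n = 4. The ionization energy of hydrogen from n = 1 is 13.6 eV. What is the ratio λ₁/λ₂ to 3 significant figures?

0.338

λ ∝ 1/ΔE ∝ 1/(1/n_f² − 1/n_i²), and the Z² and hc factors cancel in the ratio.
λ₁/λ₂ = (1/4² − 1/8²)/(1/2² − 1/3²) = 0.04688/0.1389 = 0.338.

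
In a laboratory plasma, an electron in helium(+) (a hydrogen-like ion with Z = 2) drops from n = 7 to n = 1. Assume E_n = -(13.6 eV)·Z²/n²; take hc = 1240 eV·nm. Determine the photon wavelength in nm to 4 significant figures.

For Z = 2 the level energies scale as Z², so the effective Rydberg energy is 13.6 × 4 = 54.40 eV.
ΔE = 54.40 × (1/1² − 1/7²) = 54.40 × 0.9796 = 53.29 eV.
λ = hc/ΔE = 1240 / 53.29 = 23.27 nm.

23.27 nm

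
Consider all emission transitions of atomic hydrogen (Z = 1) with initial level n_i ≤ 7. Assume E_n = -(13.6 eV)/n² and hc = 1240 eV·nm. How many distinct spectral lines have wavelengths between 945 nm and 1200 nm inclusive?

2

Enumerate all n_i → n_f pairs with 1 ≤ n_f < n_i ≤ 7 and compute λ = 1240 / [13.6·1·(1/n_f² − 1/n_i²)].
Lines falling in [945, 1200] nm: 7→3 (1005 nm), 6→3 (1094 nm).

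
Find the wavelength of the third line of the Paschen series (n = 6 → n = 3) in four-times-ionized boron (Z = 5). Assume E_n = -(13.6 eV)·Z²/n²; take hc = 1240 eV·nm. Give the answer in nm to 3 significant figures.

The Paschen series terminates on n_f = 3; the third line has n_i = 3+3 = 6.
ΔE = 340.0 × (1/3² − 1/6²) = 28.33 eV.
λ = 1240 / 28.33 = 43.8 nm.

43.8 nm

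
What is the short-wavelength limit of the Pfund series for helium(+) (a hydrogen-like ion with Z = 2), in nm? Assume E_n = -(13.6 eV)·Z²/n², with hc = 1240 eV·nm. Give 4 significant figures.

The Pfund series has lower level n_f = 5; the series limit corresponds to n_i → ∞.
ΔE_max = 13.6 × 4 / 5² = 2.176 eV.
λ_min = 1240 / 2.176 = 569.9 nm.

569.9 nm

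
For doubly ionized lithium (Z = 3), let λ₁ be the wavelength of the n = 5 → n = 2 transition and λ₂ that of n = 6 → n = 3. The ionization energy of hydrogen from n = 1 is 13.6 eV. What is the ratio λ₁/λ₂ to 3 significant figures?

λ ∝ 1/ΔE ∝ 1/(1/n_f² − 1/n_i²), and the Z² and hc factors cancel in the ratio.
λ₁/λ₂ = (1/3² − 1/6²)/(1/2² − 1/5²) = 0.08333/0.2100 = 0.397.

0.397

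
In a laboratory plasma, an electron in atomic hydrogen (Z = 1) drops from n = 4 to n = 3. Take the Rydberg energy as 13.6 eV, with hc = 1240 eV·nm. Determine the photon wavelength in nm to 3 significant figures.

ΔE = 13.60 × (1/3² − 1/4²) = 13.60 × 0.04861 = 0.6611 eV.
λ = hc/ΔE = 1240 / 0.6611 = 1880 nm.
This line belongs to the Paschen series.

1880 nm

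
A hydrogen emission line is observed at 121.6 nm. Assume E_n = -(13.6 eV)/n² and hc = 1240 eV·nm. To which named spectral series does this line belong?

ΔE = 1240/121.6 = 10.20 eV.
This matches 13.6 × (1/1² − 1/2²), so n_f = 1: the Lyman series.

Lyman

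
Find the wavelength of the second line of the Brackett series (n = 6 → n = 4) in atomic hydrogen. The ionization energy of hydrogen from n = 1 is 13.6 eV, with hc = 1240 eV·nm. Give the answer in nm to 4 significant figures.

2626 nm

The Brackett series terminates on n_f = 4; the second line has n_i = 4+2 = 6.
ΔE = 13.60 × (1/4² − 1/6²) = 0.4722 eV.
λ = 1240 / 0.4722 = 2626 nm.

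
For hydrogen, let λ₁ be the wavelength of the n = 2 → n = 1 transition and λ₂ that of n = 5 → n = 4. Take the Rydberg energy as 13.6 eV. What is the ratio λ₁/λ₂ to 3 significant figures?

λ ∝ 1/ΔE ∝ 1/(1/n_f² − 1/n_i²), and the Z² and hc factors cancel in the ratio.
λ₁/λ₂ = (1/4² − 1/5²)/(1/1² − 1/2²) = 0.02250/0.7500 = 0.0300.

0.0300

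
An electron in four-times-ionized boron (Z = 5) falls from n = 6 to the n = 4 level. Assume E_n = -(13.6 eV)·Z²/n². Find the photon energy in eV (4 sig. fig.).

11.81 eV

The Bohr energies scale as Z², so for Z = 5: E_n = −340.0/n² eV.
E_6 = −340.0/36 = −9.444 eV and E_4 = −340.0/16 = −21.25 eV.
The photon energy is |E_6 − E_4| = 11.81 eV.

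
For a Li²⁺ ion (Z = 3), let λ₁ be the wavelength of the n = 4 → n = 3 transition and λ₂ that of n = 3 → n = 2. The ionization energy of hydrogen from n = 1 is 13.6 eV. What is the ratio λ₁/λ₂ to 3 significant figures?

2.86

λ ∝ 1/ΔE ∝ 1/(1/n_f² − 1/n_i²), and the Z² and hc factors cancel in the ratio.
λ₁/λ₂ = (1/2² − 1/3²)/(1/3² − 1/4²) = 0.1389/0.04861 = 2.86.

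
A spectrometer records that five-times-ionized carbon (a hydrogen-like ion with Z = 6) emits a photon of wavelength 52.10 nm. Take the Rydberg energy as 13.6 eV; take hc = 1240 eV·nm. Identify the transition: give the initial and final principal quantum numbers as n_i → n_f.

n_i = 4, n_f = 3

The photon energy is ΔE = hc/λ = 1240 / 52.10 = 23.80 eV.
With Z = 6, ΔE = 489.6 × (1/n_f² − 1/n_i²), so 1/n_f² − 1/n_i² = 0.04861.
Trying n_f = 3 gives 1/n_i² = 0.06250, i.e. n_i ≈ 4; this pair matches.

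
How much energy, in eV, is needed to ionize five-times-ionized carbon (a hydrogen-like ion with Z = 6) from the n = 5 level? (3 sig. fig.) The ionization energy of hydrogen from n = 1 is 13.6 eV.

19.6 eV

E_n = −13.6 Z²/n² = −489.6/n² eV for Z = 6.
E_5 = −489.6/25 = −19.6 eV, so ionization (to E = 0) requires 19.6 eV.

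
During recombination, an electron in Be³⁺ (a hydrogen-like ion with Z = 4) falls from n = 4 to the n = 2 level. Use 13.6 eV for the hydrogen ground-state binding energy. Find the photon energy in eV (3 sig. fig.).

40.8 eV

The Bohr energies scale as Z², so for Z = 4: E_n = −217.6/n² eV.
E_4 = −217.6/16 = −13.60 eV and E_2 = −217.6/4 = −54.40 eV.
The photon energy is |E_4 − E_2| = 40.8 eV.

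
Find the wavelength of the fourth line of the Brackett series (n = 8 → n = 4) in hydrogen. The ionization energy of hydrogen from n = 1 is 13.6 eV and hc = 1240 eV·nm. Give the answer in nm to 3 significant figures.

The Brackett series terminates on n_f = 4; the fourth line has n_i = 4+4 = 8.
ΔE = 13.60 × (1/4² − 1/8²) = 0.6375 eV.
λ = 1240 / 0.6375 = 1950 nm.

1950 nm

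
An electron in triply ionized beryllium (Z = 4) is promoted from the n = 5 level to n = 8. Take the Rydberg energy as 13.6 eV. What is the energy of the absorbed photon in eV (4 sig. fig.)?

The Bohr energies scale as Z², so for Z = 4: E_n = −217.6/n² eV.
E_8 = −217.6/64 = −3.400 eV and E_5 = −217.6/25 = −8.704 eV.
The photon energy is |E_8 − E_5| = 5.304 eV.

5.304 eV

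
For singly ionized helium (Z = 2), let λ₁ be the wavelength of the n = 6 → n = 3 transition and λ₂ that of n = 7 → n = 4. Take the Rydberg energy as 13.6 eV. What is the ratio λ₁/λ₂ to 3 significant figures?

0.505

λ ∝ 1/ΔE ∝ 1/(1/n_f² − 1/n_i²), and the Z² and hc factors cancel in the ratio.
λ₁/λ₂ = (1/4² − 1/7²)/(1/3² − 1/6²) = 0.04209/0.08333 = 0.505.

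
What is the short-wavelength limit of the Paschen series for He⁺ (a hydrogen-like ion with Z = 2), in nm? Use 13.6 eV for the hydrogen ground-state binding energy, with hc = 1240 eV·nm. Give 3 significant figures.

The Paschen series has lower level n_f = 3; the series limit corresponds to n_i → ∞.
ΔE_max = 13.6 × 4 / 3² = 6.044 eV.
λ_min = 1240 / 6.044 = 205 nm.

205 nm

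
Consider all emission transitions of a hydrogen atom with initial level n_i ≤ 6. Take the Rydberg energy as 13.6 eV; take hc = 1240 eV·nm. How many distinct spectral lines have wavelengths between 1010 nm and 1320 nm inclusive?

Enumerate all n_i → n_f pairs with 1 ≤ n_f < n_i ≤ 6 and compute λ = 1240 / [13.6·1·(1/n_f² − 1/n_i²)].
Lines falling in [1010, 1320] nm: 6→3 (1094 nm), 5→3 (1282 nm).

2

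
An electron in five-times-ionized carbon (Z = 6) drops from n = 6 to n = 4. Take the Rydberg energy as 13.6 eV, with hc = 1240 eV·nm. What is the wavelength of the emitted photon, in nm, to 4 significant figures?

72.94 nm

For Z = 6 the level energies scale as Z², so the effective Rydberg energy is 13.6 × 36 = 489.6 eV.
ΔE = 489.6 × (1/4² − 1/6²) = 489.6 × 0.03472 = 17.00 eV.
λ = hc/ΔE = 1240 / 17.00 = 72.94 nm.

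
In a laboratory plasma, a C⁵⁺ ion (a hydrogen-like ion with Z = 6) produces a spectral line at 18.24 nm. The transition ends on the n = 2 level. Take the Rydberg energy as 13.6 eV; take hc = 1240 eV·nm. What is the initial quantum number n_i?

The photon energy is ΔE = hc/λ = 1240 / 18.24 = 67.98 eV.
With Z = 6, ΔE = 489.6 × (1/n_f² − 1/n_i²), so 1/n_f² − 1/n_i² = 0.1389.
With n_f = 2: 1/n_i² = 1/4 − 0.1389 = 0.1111, so n_i ≈ 3.00.

n_i = 3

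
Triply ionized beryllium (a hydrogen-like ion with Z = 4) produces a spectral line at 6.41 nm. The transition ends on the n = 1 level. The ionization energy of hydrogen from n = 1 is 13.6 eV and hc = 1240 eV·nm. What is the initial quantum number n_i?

n_i = 3

The photon energy is ΔE = hc/λ = 1240 / 6.41 = 193.4 eV.
With Z = 4, ΔE = 217.6 × (1/n_f² − 1/n_i²), so 1/n_f² − 1/n_i² = 0.8890.
With n_f = 1: 1/n_i² = 1/1 − 0.8890 = 0.1110, so n_i ≈ 3.00.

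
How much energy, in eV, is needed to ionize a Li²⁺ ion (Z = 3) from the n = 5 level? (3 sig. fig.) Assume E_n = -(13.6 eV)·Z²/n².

E_n = −13.6 Z²/n² = −122.4/n² eV for Z = 3.
E_5 = −122.4/25 = −4.90 eV, so ionization (to E = 0) requires 4.90 eV.

4.90 eV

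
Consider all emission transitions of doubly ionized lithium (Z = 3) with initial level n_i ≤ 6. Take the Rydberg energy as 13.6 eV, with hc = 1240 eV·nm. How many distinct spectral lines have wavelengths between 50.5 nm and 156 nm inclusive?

4

Enumerate all n_i → n_f pairs with 1 ≤ n_f < n_i ≤ 6 and compute λ = 1240 / [13.6·9·(1/n_f² − 1/n_i²)].
Lines falling in [50.5, 156] nm: 4→2 (54.03 nm), 3→2 (72.94 nm), 6→3 (121.6 nm), 5→3 (142.5 nm).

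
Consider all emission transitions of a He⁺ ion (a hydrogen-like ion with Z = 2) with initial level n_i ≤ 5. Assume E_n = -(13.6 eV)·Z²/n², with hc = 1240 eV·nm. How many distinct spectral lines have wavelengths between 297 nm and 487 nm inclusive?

Enumerate all n_i → n_f pairs with 1 ≤ n_f < n_i ≤ 5 and compute λ = 1240 / [13.6·4·(1/n_f² − 1/n_i²)].
Lines falling in [297, 487] nm: 5→3 (320.5 nm), 4→3 (468.9 nm).

2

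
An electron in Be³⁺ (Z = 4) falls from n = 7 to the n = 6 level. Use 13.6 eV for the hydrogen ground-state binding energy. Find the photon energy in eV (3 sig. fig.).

1.60 eV

The Bohr energies scale as Z², so for Z = 4: E_n = −217.6/n² eV.
E_7 = −217.6/49 = −4.441 eV and E_6 = −217.6/36 = −6.044 eV.
The photon energy is |E_7 − E_6| = 1.60 eV.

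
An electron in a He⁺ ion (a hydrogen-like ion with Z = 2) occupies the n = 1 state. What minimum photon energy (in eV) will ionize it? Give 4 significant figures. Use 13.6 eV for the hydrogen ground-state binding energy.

54.40 eV

E_n = −13.6 Z²/n² = −54.40/n² eV for Z = 2.
E_1 = −54.40/1 = −54.40 eV, so ionization (to E = 0) requires 54.40 eV.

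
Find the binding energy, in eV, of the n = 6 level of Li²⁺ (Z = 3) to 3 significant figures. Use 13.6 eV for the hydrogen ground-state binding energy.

3.40 eV

E_n = −13.6 Z²/n² = −122.4/n² eV for Z = 3.
E_6 = −122.4/36 = −3.40 eV, so ionization (to E = 0) requires 3.40 eV.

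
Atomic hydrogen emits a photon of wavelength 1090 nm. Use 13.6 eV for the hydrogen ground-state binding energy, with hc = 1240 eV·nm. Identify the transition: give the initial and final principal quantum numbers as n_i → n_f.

n_i = 6, n_f = 3

The photon energy is ΔE = hc/λ = 1240 / 1090 = 1.138 eV.
With Z = 1, ΔE = 13.60 × (1/n_f² − 1/n_i²), so 1/n_f² − 1/n_i² = 0.08365.
Trying n_f = 3 gives 1/n_i² = 0.02746, i.e. n_i ≈ 6; this pair matches.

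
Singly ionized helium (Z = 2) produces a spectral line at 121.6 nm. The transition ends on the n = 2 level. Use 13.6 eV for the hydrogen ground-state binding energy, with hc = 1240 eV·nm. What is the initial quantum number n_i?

n_i = 4

The photon energy is ΔE = hc/λ = 1240 / 121.6 = 10.20 eV.
With Z = 2, ΔE = 54.40 × (1/n_f² − 1/n_i²), so 1/n_f² − 1/n_i² = 0.1875.
With n_f = 2: 1/n_i² = 1/4 − 0.1875 = 0.06255, so n_i ≈ 4.00.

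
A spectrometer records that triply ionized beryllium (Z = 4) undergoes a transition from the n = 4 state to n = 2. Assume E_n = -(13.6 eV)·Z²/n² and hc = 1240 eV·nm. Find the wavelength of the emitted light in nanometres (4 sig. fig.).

For Z = 4 the level energies scale as Z², so the effective Rydberg energy is 13.6 × 16 = 217.6 eV.
ΔE = 217.6 × (1/2² − 1/4²) = 217.6 × 0.1875 = 40.80 eV.
λ = hc/ΔE = 1240 / 40.80 = 30.39 nm.

30.39 nm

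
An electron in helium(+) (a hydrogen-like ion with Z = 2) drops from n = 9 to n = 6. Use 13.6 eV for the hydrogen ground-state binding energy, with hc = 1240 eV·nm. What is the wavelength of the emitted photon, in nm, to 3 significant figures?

For Z = 2 the level energies scale as Z², so the effective Rydberg energy is 13.6 × 4 = 54.40 eV.
ΔE = 54.40 × (1/6² − 1/9²) = 54.40 × 0.01543 = 0.8395 eV.
λ = hc/ΔE = 1240 / 0.8395 = 1480 nm.

1480 nm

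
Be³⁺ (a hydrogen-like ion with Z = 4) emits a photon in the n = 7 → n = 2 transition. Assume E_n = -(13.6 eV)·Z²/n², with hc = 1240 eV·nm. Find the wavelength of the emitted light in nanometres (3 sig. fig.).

24.8 nm

For Z = 4 the level energies scale as Z², so the effective Rydberg energy is 13.6 × 16 = 217.6 eV.
ΔE = 217.6 × (1/2² − 1/7²) = 217.6 × 0.2296 = 49.96 eV.
λ = hc/ΔE = 1240 / 49.96 = 24.8 nm.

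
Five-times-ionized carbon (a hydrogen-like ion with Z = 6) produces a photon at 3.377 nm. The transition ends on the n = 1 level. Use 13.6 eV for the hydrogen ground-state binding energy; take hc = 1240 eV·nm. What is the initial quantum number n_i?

n_i = 2

The photon energy is ΔE = hc/λ = 1240 / 3.377 = 367.2 eV.
With Z = 6, ΔE = 489.6 × (1/n_f² − 1/n_i²), so 1/n_f² − 1/n_i² = 0.7500.
With n_f = 1: 1/n_i² = 1/1 − 0.7500 = 0.2500, so n_i ≈ 2.00.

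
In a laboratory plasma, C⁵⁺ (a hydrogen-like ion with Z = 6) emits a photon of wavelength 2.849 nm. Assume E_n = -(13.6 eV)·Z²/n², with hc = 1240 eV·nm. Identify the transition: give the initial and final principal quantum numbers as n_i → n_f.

The photon energy is ΔE = hc/λ = 1240 / 2.849 = 435.2 eV.
With Z = 6, ΔE = 489.6 × (1/n_f² − 1/n_i²), so 1/n_f² − 1/n_i² = 0.8890.
Trying n_f = 1 gives 1/n_i² = 0.1110, i.e. n_i ≈ 3; this pair matches.

n_i = 3, n_f = 1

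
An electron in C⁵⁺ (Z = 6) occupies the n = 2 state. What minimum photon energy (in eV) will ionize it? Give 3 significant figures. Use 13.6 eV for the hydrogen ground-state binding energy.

E_n = −13.6 Z²/n² = −489.6/n² eV for Z = 6.
E_2 = −489.6/4 = −122 eV, so ionization (to E = 0) requires 122 eV.

122 eV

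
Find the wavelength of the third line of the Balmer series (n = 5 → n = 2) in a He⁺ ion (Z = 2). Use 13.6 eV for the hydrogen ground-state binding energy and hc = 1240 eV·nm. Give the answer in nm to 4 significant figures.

The Balmer series terminates on n_f = 2; the third line has n_i = 2+3 = 5.
ΔE = 54.40 × (1/2² − 1/5²) = 11.42 eV.
λ = 1240 / 11.42 = 108.5 nm.

108.5 nm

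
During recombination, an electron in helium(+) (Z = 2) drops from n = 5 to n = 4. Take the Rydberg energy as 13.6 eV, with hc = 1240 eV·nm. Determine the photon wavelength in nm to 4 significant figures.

For Z = 2 the level energies scale as Z², so the effective Rydberg energy is 13.6 × 4 = 54.40 eV.
ΔE = 54.40 × (1/4² − 1/5²) = 54.40 × 0.02250 = 1.224 eV.
λ = hc/ΔE = 1240 / 1.224 = 1013 nm.

1013 nm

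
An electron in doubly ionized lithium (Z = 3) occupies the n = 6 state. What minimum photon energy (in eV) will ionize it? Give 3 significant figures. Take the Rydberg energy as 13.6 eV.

E_n = −13.6 Z²/n² = −122.4/n² eV for Z = 3.
E_6 = −122.4/36 = −3.40 eV, so ionization (to E = 0) requires 3.40 eV.

3.40 eV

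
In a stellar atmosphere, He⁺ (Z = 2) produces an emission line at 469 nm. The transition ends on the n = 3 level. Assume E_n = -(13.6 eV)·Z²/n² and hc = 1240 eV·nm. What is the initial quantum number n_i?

The photon energy is ΔE = hc/λ = 1240 / 469 = 2.644 eV.
With Z = 2, ΔE = 54.40 × (1/n_f² − 1/n_i²), so 1/n_f² − 1/n_i² = 0.04860.
With n_f = 3: 1/n_i² = 1/9 − 0.04860 = 0.06251, so n_i ≈ 4.00.

n_i = 4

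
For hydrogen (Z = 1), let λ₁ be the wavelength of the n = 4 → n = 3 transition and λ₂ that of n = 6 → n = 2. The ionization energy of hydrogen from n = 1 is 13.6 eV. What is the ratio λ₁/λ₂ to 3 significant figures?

4.57

λ ∝ 1/ΔE ∝ 1/(1/n_f² − 1/n_i²), and the Z² and hc factors cancel in the ratio.
λ₁/λ₂ = (1/2² − 1/6²)/(1/3² − 1/4²) = 0.2222/0.04861 = 4.57.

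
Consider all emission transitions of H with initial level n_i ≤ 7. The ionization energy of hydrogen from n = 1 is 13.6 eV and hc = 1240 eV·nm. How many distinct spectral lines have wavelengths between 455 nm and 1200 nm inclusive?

4

Enumerate all n_i → n_f pairs with 1 ≤ n_f < n_i ≤ 7 and compute λ = 1240 / [13.6·1·(1/n_f² − 1/n_i²)].
Lines falling in [455, 1200] nm: 4→2 (486.3 nm), 3→2 (656.5 nm), 7→3 (1005 nm), 6→3 (1094 nm).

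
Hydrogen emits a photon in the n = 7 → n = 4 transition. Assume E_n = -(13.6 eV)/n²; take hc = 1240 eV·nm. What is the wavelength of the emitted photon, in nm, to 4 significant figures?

2166 nm

ΔE = 13.60 × (1/4² − 1/7²) = 13.60 × 0.04209 = 0.5724 eV.
λ = hc/ΔE = 1240 / 0.5724 = 2166 nm.
This line belongs to the Brackett series.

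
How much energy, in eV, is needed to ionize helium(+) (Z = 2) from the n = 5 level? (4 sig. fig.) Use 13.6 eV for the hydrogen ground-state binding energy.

E_n = −13.6 Z²/n² = −54.40/n² eV for Z = 2.
E_5 = −54.40/25 = −2.176 eV, so ionization (to E = 0) requires 2.176 eV.

2.176 eV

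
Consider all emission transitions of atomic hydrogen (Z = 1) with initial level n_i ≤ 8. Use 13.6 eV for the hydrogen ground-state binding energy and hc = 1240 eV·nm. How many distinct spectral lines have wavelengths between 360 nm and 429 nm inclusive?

Enumerate all n_i → n_f pairs with 1 ≤ n_f < n_i ≤ 8 and compute λ = 1240 / [13.6·1·(1/n_f² − 1/n_i²)].
Lines falling in [360, 429] nm: 8→2 (389.0 nm), 7→2 (397.1 nm), 6→2 (410.3 nm).

3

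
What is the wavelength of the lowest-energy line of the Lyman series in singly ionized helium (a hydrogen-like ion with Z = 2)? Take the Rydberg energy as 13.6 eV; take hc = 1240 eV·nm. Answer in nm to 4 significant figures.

The Lyman series terminates on n_f = 1; the first line has n_i = 1+1 = 2.
ΔE = 54.40 × (1/1² − 1/2²) = 40.80 eV.
λ = 1240 / 40.80 = 30.39 nm.

30.39 nm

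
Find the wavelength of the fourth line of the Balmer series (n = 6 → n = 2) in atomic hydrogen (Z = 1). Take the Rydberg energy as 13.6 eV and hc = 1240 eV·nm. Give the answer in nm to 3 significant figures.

410 nm

The Balmer series terminates on n_f = 2; the fourth line has n_i = 2+4 = 6.
ΔE = 13.60 × (1/2² − 1/6²) = 3.022 eV.
λ = 1240 / 3.022 = 410 nm.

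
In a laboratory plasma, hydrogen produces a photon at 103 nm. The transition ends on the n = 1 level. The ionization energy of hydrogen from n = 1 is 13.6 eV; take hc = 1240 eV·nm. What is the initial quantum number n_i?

The photon energy is ΔE = hc/λ = 1240 / 103 = 12.04 eV.
With Z = 1, ΔE = 13.60 × (1/n_f² − 1/n_i²), so 1/n_f² − 1/n_i² = 0.8852.
With n_f = 1: 1/n_i² = 1/1 − 0.8852 = 0.1148, so n_i ≈ 2.95.

n_i = 3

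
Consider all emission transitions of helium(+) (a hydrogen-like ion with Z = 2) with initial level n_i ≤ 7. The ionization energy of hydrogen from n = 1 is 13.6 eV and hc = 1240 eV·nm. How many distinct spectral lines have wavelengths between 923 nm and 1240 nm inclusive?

2

Enumerate all n_i → n_f pairs with 1 ≤ n_f < n_i ≤ 7 and compute λ = 1240 / [13.6·4·(1/n_f² − 1/n_i²)].
Lines falling in [923, 1240] nm: 5→4 (1013 nm), 7→5 (1163 nm).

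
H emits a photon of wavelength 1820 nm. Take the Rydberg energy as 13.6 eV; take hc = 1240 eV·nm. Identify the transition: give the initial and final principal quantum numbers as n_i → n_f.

The photon energy is ΔE = hc/λ = 1240 / 1820 = 0.6813 eV.
With Z = 1, ΔE = 13.60 × (1/n_f² − 1/n_i²), so 1/n_f² − 1/n_i² = 0.05010.
Trying n_f = 4 gives 1/n_i² = 0.01240, i.e. n_i ≈ 9; this pair matches.

n_i = 9, n_f = 4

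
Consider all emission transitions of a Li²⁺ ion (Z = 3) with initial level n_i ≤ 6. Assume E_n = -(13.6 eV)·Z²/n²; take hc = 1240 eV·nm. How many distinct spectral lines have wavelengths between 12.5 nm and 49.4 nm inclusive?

Enumerate all n_i → n_f pairs with 1 ≤ n_f < n_i ≤ 6 and compute λ = 1240 / [13.6·9·(1/n_f² − 1/n_i²)].
Lines falling in [12.5, 49.4] nm: 2→1 (13.51 nm), 6→2 (45.59 nm), 5→2 (48.24 nm).

3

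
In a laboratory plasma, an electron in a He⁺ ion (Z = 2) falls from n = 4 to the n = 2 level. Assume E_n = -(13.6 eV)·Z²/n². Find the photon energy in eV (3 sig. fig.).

10.2 eV

The Bohr energies scale as Z², so for Z = 2: E_n = −54.40/n² eV.
E_4 = −54.40/16 = −3.400 eV and E_2 = −54.40/4 = −13.60 eV.
The photon energy is |E_4 − E_2| = 10.2 eV.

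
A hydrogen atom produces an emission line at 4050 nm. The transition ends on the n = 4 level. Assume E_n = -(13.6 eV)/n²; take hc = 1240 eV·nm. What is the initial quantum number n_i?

n_i = 5

The photon energy is ΔE = hc/λ = 1240 / 4050 = 0.3062 eV.
With Z = 1, ΔE = 13.60 × (1/n_f² − 1/n_i²), so 1/n_f² − 1/n_i² = 0.02251.
With n_f = 4: 1/n_i² = 1/16 − 0.02251 = 0.03999, so n_i ≈ 5.00.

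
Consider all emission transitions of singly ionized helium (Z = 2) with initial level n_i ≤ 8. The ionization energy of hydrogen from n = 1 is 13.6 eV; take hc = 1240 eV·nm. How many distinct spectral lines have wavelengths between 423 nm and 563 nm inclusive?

3

Enumerate all n_i → n_f pairs with 1 ≤ n_f < n_i ≤ 8 and compute λ = 1240 / [13.6·4·(1/n_f² − 1/n_i²)].
Lines falling in [423, 563] nm: 4→3 (468.9 nm), 8→4 (486.3 nm), 7→4 (541.5 nm).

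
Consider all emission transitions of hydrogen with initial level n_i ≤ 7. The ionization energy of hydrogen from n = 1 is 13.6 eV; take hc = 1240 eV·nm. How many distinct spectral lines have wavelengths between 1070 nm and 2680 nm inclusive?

5

Enumerate all n_i → n_f pairs with 1 ≤ n_f < n_i ≤ 7 and compute λ = 1240 / [13.6·1·(1/n_f² − 1/n_i²)].
Lines falling in [1070, 2680] nm: 6→3 (1094 nm), 5→3 (1282 nm), 4→3 (1876 nm), 7→4 (2166 nm), 6→4 (2626 nm).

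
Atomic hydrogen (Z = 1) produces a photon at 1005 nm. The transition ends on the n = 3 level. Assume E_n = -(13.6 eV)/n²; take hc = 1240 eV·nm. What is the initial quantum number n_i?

n_i = 7

The photon energy is ΔE = hc/λ = 1240 / 1005 = 1.234 eV.
With Z = 1, ΔE = 13.60 × (1/n_f² − 1/n_i²), so 1/n_f² − 1/n_i² = 0.09072.
With n_f = 3: 1/n_i² = 1/9 − 0.09072 = 0.02039, so n_i ≈ 7.00.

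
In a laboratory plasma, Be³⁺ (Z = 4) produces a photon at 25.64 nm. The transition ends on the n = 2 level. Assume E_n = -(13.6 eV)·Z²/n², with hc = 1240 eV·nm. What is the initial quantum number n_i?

n_i = 6

The photon energy is ΔE = hc/λ = 1240 / 25.64 = 48.36 eV.
With Z = 4, ΔE = 217.6 × (1/n_f² − 1/n_i²), so 1/n_f² − 1/n_i² = 0.2223.
With n_f = 2: 1/n_i² = 1/4 − 0.2223 = 0.02775, so n_i ≈ 6.00.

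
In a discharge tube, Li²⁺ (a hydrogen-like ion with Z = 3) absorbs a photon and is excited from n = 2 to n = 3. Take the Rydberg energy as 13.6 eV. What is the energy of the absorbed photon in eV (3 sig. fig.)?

17.0 eV

The Bohr energies scale as Z², so for Z = 3: E_n = −122.4/n² eV.
E_3 = −122.4/9 = −13.60 eV and E_2 = −122.4/4 = −30.60 eV.
The photon energy is |E_3 − E_2| = 17.0 eV.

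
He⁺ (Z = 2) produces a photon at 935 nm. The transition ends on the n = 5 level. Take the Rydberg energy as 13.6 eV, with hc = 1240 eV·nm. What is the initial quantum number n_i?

n_i = 8

The photon energy is ΔE = hc/λ = 1240 / 935 = 1.326 eV.
With Z = 2, ΔE = 54.40 × (1/n_f² − 1/n_i²), so 1/n_f² − 1/n_i² = 0.02438.
With n_f = 5: 1/n_i² = 1/25 − 0.02438 = 0.01562, so n_i ≈ 8.00.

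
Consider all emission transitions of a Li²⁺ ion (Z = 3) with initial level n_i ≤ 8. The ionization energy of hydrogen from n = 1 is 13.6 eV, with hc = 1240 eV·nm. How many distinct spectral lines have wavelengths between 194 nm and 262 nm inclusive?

Enumerate all n_i → n_f pairs with 1 ≤ n_f < n_i ≤ 8 and compute λ = 1240 / [13.6·9·(1/n_f² − 1/n_i²)].
Lines falling in [194, 262] nm: 4→3 (208.4 nm), 8→4 (216.1 nm), 7→4 (240.7 nm).

3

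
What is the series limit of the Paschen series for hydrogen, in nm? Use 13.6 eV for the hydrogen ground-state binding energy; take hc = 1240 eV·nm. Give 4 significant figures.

The Paschen series has lower level n_f = 3; the series limit corresponds to n_i → ∞.
ΔE_max = 13.6 × 1 / 3² = 1.511 eV.
λ_min = 1240 / 1.511 = 820.6 nm.

820.6 nm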